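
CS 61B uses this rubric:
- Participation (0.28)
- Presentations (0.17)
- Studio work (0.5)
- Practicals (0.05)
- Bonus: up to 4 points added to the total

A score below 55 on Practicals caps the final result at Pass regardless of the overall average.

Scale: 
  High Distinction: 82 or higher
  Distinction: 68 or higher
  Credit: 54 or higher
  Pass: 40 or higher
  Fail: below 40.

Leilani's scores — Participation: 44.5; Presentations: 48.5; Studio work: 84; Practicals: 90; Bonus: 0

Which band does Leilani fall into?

Credit

Practicals score 90 ≥ 55: minimum met.
Weighted total:
  Participation 44.5 × 0.28 = 12.46
  Presentations 48.5 × 0.17 = 8.245
  Studio work 84 × 0.5 = 42
  Practicals 90 × 0.05 = 4.5
Sum = 67.205
Bonus: 67.205 + 0 = 67.205
67.205 is ≥ 54 and < 68 → Credit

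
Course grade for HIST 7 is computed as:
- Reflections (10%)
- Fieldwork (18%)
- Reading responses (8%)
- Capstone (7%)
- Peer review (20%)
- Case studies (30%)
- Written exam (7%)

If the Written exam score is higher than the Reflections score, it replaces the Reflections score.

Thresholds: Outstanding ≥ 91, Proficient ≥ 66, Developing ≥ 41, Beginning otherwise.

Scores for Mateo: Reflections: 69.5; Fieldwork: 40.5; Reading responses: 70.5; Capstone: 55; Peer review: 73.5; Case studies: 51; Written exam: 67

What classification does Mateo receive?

Written exam (67) ≤ Reflections (69.5), so Reflections stays at 69.5.
Weighted total:
  Reflections 69.5 × 0.1 = 6.95
  Fieldwork 40.5 × 0.18 = 7.29
  Reading responses 70.5 × 0.08 = 5.64
  Capstone 55 × 0.07 = 3.85
  Peer review 73.5 × 0.2 = 14.7
  Case studies 51 × 0.3 = 15.3
  Written exam 67 × 0.07 = 4.69
Sum = 58.42
58.42 is ≥ 41 and < 66 → Developing

Developing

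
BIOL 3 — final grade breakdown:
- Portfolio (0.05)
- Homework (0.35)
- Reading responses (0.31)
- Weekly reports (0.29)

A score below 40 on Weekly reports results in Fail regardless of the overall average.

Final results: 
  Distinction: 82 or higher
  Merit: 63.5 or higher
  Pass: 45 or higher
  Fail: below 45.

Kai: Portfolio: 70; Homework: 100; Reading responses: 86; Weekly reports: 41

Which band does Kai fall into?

Weekly reports score 41 ≥ 40: minimum met.
Weighted total:
  Portfolio 70 × 0.05 = 3.5
  Homework 100 × 0.35 = 35
  Reading responses 86 × 0.31 = 26.66
  Weekly reports 41 × 0.29 = 11.89
Sum = 77.05
77.05 is ≥ 63.5 and < 82 → Merit

Merit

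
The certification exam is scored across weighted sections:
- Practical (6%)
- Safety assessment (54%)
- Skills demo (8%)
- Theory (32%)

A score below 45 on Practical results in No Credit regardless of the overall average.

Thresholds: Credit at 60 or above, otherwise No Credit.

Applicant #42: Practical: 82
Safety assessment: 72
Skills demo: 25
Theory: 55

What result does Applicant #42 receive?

Credit

Practical score 82 ≥ 45: minimum met.
Weighted total:
  Practical 82 × 0.06 = 4.92
  Safety assessment 72 × 0.54 = 38.88
  Skills demo 25 × 0.08 = 2
  Theory 55 × 0.32 = 17.6
Sum = 63.4
63.4 ≥ 60 → Credit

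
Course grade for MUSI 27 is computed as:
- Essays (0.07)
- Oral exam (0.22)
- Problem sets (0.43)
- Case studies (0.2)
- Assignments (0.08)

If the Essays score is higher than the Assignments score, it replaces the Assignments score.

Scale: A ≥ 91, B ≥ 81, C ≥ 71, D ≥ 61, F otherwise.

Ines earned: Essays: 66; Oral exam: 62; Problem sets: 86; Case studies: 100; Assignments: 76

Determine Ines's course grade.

B

Essays (66) ≤ Assignments (76), so Assignments stays at 76.
Weighted total:
  Essays 66 × 0.07 = 4.62
  Oral exam 62 × 0.22 = 13.64
  Problem sets 86 × 0.43 = 36.98
  Case studies 100 × 0.2 = 20
  Assignments 76 × 0.08 = 6.08
Sum = 81.32
81.32 is ≥ 81 and < 91 → B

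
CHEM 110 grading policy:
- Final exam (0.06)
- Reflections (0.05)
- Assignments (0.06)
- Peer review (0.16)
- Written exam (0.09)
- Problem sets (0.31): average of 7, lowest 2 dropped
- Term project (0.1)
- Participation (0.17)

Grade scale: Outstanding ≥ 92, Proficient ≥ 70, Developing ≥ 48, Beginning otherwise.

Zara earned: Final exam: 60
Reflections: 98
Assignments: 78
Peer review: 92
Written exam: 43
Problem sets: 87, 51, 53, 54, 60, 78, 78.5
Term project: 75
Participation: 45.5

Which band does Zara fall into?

Developing

Problem sets: drop 51, 53 → average of remaining 5 = 357.5/5 = 71.5
Weighted total:
  Final exam 60 × 0.06 = 3.6
  Reflections 98 × 0.05 = 4.9
  Assignments 78 × 0.06 = 4.68
  Peer review 92 × 0.16 = 14.72
  Written exam 43 × 0.09 = 3.87
  Problem sets 71.5 × 0.31 = 22.165
  Term project 75 × 0.1 = 7.5
  Participation 45.5 × 0.17 = 7.735
Sum = 69.17
69.17 is ≥ 48 and < 70 → Developing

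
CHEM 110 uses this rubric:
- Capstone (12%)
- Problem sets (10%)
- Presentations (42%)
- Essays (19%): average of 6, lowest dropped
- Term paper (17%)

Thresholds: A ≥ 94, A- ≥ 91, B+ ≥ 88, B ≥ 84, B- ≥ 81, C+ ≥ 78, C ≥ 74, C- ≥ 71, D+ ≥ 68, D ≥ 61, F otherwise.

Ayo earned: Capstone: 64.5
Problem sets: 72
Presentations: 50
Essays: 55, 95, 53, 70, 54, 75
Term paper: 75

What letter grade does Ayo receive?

D

Essays: drop 53 → average of remaining 5 = 349/5 = 69.8
Weighted total:
  Capstone 64.5 × 0.12 = 7.74
  Problem sets 72 × 0.1 = 7.2
  Presentations 50 × 0.42 = 21
  Essays 69.8 × 0.19 = 13.262
  Term paper 75 × 0.17 = 12.75
Sum = 61.952
61.952 is ≥ 61 and < 68 → D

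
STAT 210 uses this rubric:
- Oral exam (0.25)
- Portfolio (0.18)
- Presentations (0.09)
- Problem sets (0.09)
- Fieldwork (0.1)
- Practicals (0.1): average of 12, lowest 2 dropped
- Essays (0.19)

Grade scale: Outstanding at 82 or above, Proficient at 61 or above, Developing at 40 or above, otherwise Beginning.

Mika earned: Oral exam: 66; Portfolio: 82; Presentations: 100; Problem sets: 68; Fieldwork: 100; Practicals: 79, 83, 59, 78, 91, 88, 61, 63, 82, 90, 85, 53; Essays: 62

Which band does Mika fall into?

Practicals: drop 53, 59 → average of remaining 10 = 800/10 = 80
Weighted total:
  Oral exam 66 × 0.25 = 16.5
  Portfolio 82 × 0.18 = 14.76
  Presentations 100 × 0.09 = 9
  Problem sets 68 × 0.09 = 6.12
  Fieldwork 100 × 0.1 = 10
  Practicals 80 × 0.1 = 8
  Essays 62 × 0.19 = 11.78
Sum = 76.16
76.16 is ≥ 61 and < 82 → Proficient

Proficient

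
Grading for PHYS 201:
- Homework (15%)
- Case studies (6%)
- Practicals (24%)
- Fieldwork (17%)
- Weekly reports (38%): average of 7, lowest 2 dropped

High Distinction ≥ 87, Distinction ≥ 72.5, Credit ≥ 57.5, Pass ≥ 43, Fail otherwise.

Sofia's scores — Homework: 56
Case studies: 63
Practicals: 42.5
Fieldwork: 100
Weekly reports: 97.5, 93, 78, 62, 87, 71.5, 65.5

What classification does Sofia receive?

Credit

Weekly reports: drop 62, 65.5 → average of remaining 5 = 427/5 = 85.4
Weighted total:
  Homework 56 × 0.15 = 8.4
  Case studies 63 × 0.06 = 3.78
  Practicals 42.5 × 0.24 = 10.2
  Fieldwork 100 × 0.17 = 17
  Weekly reports 85.4 × 0.38 = 32.452
Sum = 71.832
71.832 is ≥ 57.5 and < 72.5 → Credit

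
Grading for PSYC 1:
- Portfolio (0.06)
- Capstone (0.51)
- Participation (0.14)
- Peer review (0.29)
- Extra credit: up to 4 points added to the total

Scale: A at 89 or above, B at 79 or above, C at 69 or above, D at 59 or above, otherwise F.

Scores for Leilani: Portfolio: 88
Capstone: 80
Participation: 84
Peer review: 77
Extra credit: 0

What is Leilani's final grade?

B

Weighted total:
  Portfolio 88 × 0.06 = 5.28
  Capstone 80 × 0.51 = 40.8
  Participation 84 × 0.14 = 11.76
  Peer review 77 × 0.29 = 22.33
Sum = 80.17
Extra credit: 80.17 + 0 = 80.17
80.17 is ≥ 79 and < 89 → B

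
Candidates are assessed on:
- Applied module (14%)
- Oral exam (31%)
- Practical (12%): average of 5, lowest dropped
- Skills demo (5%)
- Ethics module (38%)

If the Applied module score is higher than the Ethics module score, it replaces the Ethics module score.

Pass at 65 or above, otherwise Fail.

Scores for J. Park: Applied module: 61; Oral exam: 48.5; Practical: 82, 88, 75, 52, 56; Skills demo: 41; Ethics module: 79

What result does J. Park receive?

Fail

Practical: drop 52 → average of remaining 4 = 301/4 = 75.25
Applied module (61) ≤ Ethics module (79), so Ethics module stays at 79.
Weighted total:
  Applied module 61 × 0.14 = 8.54
  Oral exam 48.5 × 0.31 = 15.035
  Practical 75.25 × 0.12 = 9.03
  Skills demo 41 × 0.05 = 2.05
  Ethics module 79 × 0.38 = 30.02
Sum = 64.675
64.675 < 65 → Fail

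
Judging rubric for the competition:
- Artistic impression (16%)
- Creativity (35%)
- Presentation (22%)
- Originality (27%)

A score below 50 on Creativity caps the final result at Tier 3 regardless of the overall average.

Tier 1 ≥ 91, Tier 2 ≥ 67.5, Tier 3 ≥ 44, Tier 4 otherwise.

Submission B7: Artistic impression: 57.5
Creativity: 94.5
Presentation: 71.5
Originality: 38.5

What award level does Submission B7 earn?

Tier 2

Creativity score 94.5 ≥ 50: minimum met.
Weighted total:
  Artistic impression 57.5 × 0.16 = 9.2
  Creativity 94.5 × 0.35 = 33.075
  Presentation 71.5 × 0.22 = 15.73
  Originality 38.5 × 0.27 = 10.395
Sum = 68.4
68.4 is ≥ 67.5 and < 91 → Tier 2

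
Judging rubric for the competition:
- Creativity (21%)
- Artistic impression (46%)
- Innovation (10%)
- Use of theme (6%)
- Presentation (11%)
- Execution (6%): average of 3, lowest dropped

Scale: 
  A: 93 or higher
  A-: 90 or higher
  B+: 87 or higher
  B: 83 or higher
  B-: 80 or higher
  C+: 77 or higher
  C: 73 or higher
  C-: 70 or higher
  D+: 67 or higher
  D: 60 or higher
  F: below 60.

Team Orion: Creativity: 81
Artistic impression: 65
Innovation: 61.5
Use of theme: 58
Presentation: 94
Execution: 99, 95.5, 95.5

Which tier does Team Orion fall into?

C-

Execution: drop 95.5 → average of remaining 2 = 194.5/2 = 97.25
Weighted total:
  Creativity 81 × 0.21 = 17.01
  Artistic impression 65 × 0.46 = 29.9
  Innovation 61.5 × 0.1 = 6.15
  Use of theme 58 × 0.06 = 3.48
  Presentation 94 × 0.11 = 10.34
  Execution 97.25 × 0.06 = 5.835
Sum = 72.715
72.715 is ≥ 70 and < 73 → C-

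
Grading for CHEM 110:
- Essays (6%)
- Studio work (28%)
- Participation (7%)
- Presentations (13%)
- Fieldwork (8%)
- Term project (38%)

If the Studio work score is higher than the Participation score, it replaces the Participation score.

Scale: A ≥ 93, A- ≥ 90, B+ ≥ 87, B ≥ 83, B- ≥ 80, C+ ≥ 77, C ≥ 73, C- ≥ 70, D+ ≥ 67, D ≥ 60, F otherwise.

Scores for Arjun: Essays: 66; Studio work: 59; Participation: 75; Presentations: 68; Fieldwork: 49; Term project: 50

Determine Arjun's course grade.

Studio work (59) ≤ Participation (75), so Participation stays at 75.
Weighted total:
  Essays 66 × 0.06 = 3.96
  Studio work 59 × 0.28 = 16.52
  Participation 75 × 0.07 = 5.25
  Presentations 68 × 0.13 = 8.84
  Fieldwork 49 × 0.08 = 3.92
  Term project 50 × 0.38 = 19
Sum = 57.49
57.49 < 60 → F

F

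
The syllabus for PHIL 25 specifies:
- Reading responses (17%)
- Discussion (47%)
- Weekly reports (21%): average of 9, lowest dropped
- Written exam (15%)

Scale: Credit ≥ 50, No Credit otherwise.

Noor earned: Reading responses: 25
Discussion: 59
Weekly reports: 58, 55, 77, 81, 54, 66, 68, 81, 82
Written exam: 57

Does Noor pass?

Weekly reports: drop 54 → average of remaining 8 = 568/8 = 71
Weighted total:
  Reading responses 25 × 0.17 = 4.25
  Discussion 59 × 0.47 = 27.73
  Weekly reports 71 × 0.21 = 14.91
  Written exam 57 × 0.15 = 8.55
Sum = 55.44
55.44 ≥ 50 → Credit

Credit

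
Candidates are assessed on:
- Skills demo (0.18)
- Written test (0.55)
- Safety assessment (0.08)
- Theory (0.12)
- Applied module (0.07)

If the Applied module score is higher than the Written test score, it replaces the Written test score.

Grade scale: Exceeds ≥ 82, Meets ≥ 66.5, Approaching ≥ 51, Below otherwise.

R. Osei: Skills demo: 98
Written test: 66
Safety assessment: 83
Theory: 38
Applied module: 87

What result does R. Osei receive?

Exceeds

Applied module (87) > Written test (66), so Written test counts as 87.
Weighted total:
  Skills demo 98 × 0.18 = 17.64
  Written test 87 × 0.55 = 47.85
  Safety assessment 83 × 0.08 = 6.64
  Theory 38 × 0.12 = 4.56
  Applied module 87 × 0.07 = 6.09
Sum = 82.78
82.78 ≥ 82 → Exceeds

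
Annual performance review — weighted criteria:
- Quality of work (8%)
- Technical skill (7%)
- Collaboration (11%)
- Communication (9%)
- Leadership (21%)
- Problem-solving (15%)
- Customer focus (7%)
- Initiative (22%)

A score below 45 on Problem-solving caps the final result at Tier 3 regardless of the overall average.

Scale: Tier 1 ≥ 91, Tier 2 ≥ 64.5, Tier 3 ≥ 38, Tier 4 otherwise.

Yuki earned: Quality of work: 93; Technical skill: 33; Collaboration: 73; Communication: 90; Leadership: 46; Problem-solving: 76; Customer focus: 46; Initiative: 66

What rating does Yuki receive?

Problem-solving score 76 ≥ 45: minimum met.
Weighted total:
  Quality of work 93 × 0.08 = 7.44
  Technical skill 33 × 0.07 = 2.31
  Collaboration 73 × 0.11 = 8.03
  Communication 90 × 0.09 = 8.1
  Leadership 46 × 0.21 = 9.66
  Problem-solving 76 × 0.15 = 11.4
  Customer focus 46 × 0.07 = 3.22
  Initiative 66 × 0.22 = 14.52
Sum = 64.68
64.68 is ≥ 64.5 and < 91 → Tier 2

Tier 2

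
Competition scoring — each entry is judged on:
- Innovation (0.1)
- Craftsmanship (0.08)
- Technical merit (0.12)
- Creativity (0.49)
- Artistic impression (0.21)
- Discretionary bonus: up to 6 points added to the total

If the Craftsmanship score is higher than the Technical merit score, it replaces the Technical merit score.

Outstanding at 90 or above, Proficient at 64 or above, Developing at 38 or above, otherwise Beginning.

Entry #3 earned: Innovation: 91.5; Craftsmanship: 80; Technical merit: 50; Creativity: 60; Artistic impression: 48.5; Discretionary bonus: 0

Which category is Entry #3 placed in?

Craftsmanship (80) > Technical merit (50), so Technical merit counts as 80.
Weighted total:
  Innovation 91.5 × 0.1 = 9.15
  Craftsmanship 80 × 0.08 = 6.4
  Technical merit 80 × 0.12 = 9.6
  Creativity 60 × 0.49 = 29.4
  Artistic impression 48.5 × 0.21 = 10.185
Sum = 64.735
Discretionary bonus: 64.735 + 0 = 64.735
64.735 is ≥ 64 and < 90 → Proficient

Proficient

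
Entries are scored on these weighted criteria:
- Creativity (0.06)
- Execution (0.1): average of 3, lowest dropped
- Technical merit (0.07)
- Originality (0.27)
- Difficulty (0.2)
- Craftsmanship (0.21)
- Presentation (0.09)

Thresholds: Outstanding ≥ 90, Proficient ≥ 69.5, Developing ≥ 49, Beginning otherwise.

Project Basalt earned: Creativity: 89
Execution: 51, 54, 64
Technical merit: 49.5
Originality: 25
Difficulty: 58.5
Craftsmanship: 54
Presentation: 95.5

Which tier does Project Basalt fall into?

Developing

Execution: drop 51 → average of remaining 2 = 118/2 = 59
Weighted total:
  Creativity 89 × 0.06 = 5.34
  Execution 59 × 0.1 = 5.9
  Technical merit 49.5 × 0.07 = 3.465
  Originality 25 × 0.27 = 6.75
  Difficulty 58.5 × 0.2 = 11.7
  Craftsmanship 54 × 0.21 = 11.34
  Presentation 95.5 × 0.09 = 8.595
Sum = 53.09
53.09 is ≥ 49 and < 69.5 → Developing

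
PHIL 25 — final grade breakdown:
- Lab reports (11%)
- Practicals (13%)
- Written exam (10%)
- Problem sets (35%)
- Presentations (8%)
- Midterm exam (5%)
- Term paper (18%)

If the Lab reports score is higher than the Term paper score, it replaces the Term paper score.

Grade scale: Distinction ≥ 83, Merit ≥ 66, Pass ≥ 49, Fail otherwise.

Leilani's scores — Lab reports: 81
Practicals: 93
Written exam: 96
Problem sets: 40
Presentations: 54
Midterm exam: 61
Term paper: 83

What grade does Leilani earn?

Merit

Lab reports (81) ≤ Term paper (83), so Term paper stays at 83.
Weighted total:
  Lab reports 81 × 0.11 = 8.91
  Practicals 93 × 0.13 = 12.09
  Written exam 96 × 0.1 = 9.6
  Problem sets 40 × 0.35 = 14
  Presentations 54 × 0.08 = 4.32
  Midterm exam 61 × 0.05 = 3.05
  Term paper 83 × 0.18 = 14.94
Sum = 66.91
66.91 is ≥ 66 and < 83 → Merit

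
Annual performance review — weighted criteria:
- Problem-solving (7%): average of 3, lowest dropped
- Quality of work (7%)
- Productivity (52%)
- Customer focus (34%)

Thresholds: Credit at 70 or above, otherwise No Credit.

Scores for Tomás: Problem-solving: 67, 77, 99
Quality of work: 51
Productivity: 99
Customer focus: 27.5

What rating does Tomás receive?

Problem-solving: drop 67 → average of remaining 2 = 176/2 = 88
Weighted total:
  Problem-solving 88 × 0.07 = 6.16
  Quality of work 51 × 0.07 = 3.57
  Productivity 99 × 0.52 = 51.48
  Customer focus 27.5 × 0.34 = 9.35
Sum = 70.56
70.56 ≥ 70 → Credit

Credit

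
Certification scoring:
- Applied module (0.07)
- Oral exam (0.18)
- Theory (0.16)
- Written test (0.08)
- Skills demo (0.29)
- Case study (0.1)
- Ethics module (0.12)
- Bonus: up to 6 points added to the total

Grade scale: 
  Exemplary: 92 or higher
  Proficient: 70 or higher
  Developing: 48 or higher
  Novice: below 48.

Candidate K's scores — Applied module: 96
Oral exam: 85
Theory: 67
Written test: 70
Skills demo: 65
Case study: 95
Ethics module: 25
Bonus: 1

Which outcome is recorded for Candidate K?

Proficient

Weighted total:
  Applied module 96 × 0.07 = 6.72
  Oral exam 85 × 0.18 = 15.3
  Theory 67 × 0.16 = 10.72
  Written test 70 × 0.08 = 5.6
  Skills demo 65 × 0.29 = 18.85
  Case study 95 × 0.1 = 9.5
  Ethics module 25 × 0.12 = 3
Sum = 69.69
Bonus: 69.69 + 1 = 70.69
70.69 is ≥ 70 and < 92 → Proficient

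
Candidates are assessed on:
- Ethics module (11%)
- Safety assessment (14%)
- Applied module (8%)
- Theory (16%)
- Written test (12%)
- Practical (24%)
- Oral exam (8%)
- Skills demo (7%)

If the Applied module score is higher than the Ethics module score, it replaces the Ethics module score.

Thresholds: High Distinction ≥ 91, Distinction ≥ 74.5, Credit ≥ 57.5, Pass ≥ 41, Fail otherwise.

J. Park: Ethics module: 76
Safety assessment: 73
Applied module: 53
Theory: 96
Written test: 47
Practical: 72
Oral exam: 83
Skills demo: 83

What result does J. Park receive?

Credit

Applied module (53) ≤ Ethics module (76), so Ethics module stays at 76.
Weighted total:
  Ethics module 76 × 0.11 = 8.36
  Safety assessment 73 × 0.14 = 10.22
  Applied module 53 × 0.08 = 4.24
  Theory 96 × 0.16 = 15.36
  Written test 47 × 0.12 = 5.64
  Practical 72 × 0.24 = 17.28
  Oral exam 83 × 0.08 = 6.64
  Skills demo 83 × 0.07 = 5.81
Sum = 73.55
73.55 is ≥ 57.5 and < 74.5 → Credit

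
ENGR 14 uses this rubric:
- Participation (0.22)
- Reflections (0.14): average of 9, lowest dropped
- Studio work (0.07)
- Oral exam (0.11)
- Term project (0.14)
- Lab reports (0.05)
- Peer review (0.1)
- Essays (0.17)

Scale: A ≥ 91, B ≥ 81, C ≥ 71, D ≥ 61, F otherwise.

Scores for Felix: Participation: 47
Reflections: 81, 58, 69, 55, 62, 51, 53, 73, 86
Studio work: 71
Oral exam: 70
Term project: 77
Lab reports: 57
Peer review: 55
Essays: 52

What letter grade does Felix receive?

F

Reflections: drop 51 → average of remaining 8 = 537/8 = 67.125
Weighted total:
  Participation 47 × 0.22 = 10.34
  Reflections 67.125 × 0.14 = 9.3975
  Studio work 71 × 0.07 = 4.97
  Oral exam 70 × 0.11 = 7.7
  Term project 77 × 0.14 = 10.78
  Lab reports 57 × 0.05 = 2.85
  Peer review 55 × 0.1 = 5.5
  Essays 52 × 0.17 = 8.84
Sum = 60.3775
60.3775 < 61 → F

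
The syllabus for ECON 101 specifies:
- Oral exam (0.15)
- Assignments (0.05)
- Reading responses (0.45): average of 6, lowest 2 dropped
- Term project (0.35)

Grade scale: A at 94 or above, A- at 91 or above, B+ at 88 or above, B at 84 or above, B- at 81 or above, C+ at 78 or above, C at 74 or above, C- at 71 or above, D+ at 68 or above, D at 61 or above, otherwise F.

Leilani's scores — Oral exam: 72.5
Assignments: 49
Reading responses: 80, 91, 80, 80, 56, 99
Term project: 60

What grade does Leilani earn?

Reading responses: drop 56, 80 → average of remaining 4 = 350/4 = 87.5
Weighted total:
  Oral exam 72.5 × 0.15 = 10.875
  Assignments 49 × 0.05 = 2.45
  Reading responses 87.5 × 0.45 = 39.375
  Term project 60 × 0.35 = 21
Sum = 73.7
73.7 is ≥ 71 and < 74 → C-

C-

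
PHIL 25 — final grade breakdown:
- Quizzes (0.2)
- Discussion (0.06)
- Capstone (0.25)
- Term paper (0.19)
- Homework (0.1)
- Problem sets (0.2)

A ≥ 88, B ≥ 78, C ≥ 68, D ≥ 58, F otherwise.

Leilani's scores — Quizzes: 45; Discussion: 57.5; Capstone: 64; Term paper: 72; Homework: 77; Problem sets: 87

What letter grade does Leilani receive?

D

Weighted total:
  Quizzes 45 × 0.2 = 9
  Discussion 57.5 × 0.06 = 3.45
  Capstone 64 × 0.25 = 16
  Term paper 72 × 0.19 = 13.68
  Homework 77 × 0.1 = 7.7
  Problem sets 87 × 0.2 = 17.4
Sum = 67.23
67.23 is ≥ 58 and < 68 → D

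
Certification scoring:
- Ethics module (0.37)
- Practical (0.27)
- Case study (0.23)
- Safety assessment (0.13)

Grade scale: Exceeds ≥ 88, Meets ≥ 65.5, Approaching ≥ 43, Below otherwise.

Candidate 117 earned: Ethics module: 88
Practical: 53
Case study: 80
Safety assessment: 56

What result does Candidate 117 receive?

Meets

Weighted total:
  Ethics module 88 × 0.37 = 32.56
  Practical 53 × 0.27 = 14.31
  Case study 80 × 0.23 = 18.4
  Safety assessment 56 × 0.13 = 7.28
Sum = 72.55
72.55 is ≥ 65.5 and < 88 → Meets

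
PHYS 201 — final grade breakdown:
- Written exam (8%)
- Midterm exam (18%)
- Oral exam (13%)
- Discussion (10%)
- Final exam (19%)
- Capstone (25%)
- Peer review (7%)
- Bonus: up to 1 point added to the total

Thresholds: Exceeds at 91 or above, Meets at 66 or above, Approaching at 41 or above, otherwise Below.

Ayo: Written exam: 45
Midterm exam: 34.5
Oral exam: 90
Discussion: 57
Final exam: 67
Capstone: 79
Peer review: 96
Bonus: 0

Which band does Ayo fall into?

Meets

Weighted total:
  Written exam 45 × 0.08 = 3.6
  Midterm exam 34.5 × 0.18 = 6.21
  Oral exam 90 × 0.13 = 11.7
  Discussion 57 × 0.1 = 5.7
  Final exam 67 × 0.19 = 12.73
  Capstone 79 × 0.25 = 19.75
  Peer review 96 × 0.07 = 6.72
Sum = 66.41
Bonus: 66.41 + 0 = 66.41
66.41 is ≥ 66 and < 91 → Meets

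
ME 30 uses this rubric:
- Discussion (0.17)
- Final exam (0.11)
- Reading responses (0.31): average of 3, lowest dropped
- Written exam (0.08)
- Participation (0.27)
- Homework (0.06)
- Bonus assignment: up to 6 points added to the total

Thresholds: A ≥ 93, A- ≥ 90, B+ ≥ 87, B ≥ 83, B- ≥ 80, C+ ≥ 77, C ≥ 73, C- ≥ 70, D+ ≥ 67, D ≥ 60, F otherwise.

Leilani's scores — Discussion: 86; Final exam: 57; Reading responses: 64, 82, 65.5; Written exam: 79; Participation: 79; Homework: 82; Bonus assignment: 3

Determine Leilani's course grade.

C+

Reading responses: drop 64 → average of remaining 2 = 147.5/2 = 73.75
Weighted total:
  Discussion 86 × 0.17 = 14.62
  Final exam 57 × 0.11 = 6.27
  Reading responses 73.75 × 0.31 = 22.8625
  Written exam 79 × 0.08 = 6.32
  Participation 79 × 0.27 = 21.33
  Homework 82 × 0.06 = 4.92
Sum = 76.3225
Bonus assignment: 76.3225 + 3 = 79.3225
79.3225 is ≥ 77 and < 80 → C+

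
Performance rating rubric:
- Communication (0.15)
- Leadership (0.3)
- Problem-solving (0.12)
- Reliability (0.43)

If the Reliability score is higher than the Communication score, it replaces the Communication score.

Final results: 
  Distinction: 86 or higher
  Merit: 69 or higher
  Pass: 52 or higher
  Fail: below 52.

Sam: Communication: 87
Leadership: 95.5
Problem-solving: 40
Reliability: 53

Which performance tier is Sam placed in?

Merit

Reliability (53) ≤ Communication (87), so Communication stays at 87.
Weighted total:
  Communication 87 × 0.15 = 13.05
  Leadership 95.5 × 0.3 = 28.65
  Problem-solving 40 × 0.12 = 4.8
  Reliability 53 × 0.43 = 22.79
Sum = 69.29
69.29 is ≥ 69 and < 86 → Merit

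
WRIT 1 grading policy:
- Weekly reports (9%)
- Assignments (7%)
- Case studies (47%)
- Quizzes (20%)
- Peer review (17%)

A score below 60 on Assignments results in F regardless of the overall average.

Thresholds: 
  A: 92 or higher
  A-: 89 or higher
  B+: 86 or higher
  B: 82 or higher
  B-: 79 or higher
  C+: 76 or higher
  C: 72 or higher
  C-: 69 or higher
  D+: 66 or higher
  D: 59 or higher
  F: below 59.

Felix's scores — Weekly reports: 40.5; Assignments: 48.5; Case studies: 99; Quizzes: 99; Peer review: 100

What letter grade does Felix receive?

Assignments score 48.5 < 60: minimum not met.
Weighted total:
  Weekly reports 40.5 × 0.09 = 3.645
  Assignments 48.5 × 0.07 = 3.395
  Case studies 99 × 0.47 = 46.53
  Quizzes 99 × 0.2 = 19.8
  Peer review 100 × 0.17 = 17
Sum = 90.37
Because the Assignments minimum was not met, the result is F.

F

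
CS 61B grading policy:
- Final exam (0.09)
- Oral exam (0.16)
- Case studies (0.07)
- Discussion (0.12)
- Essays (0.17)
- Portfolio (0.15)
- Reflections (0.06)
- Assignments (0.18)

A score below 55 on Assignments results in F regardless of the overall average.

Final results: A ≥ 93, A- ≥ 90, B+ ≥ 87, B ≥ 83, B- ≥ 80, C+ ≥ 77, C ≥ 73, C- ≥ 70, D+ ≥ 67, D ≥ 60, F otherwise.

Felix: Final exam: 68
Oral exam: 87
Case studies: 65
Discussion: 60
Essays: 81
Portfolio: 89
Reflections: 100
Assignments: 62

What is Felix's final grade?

Assignments score 62 ≥ 55: minimum met.
Weighted total:
  Final exam 68 × 0.09 = 6.12
  Oral exam 87 × 0.16 = 13.92
  Case studies 65 × 0.07 = 4.55
  Discussion 60 × 0.12 = 7.2
  Essays 81 × 0.17 = 13.77
  Portfolio 89 × 0.15 = 13.35
  Reflections 100 × 0.06 = 6
  Assignments 62 × 0.18 = 11.16
Sum = 76.07
76.07 is ≥ 73 and < 77 → C

C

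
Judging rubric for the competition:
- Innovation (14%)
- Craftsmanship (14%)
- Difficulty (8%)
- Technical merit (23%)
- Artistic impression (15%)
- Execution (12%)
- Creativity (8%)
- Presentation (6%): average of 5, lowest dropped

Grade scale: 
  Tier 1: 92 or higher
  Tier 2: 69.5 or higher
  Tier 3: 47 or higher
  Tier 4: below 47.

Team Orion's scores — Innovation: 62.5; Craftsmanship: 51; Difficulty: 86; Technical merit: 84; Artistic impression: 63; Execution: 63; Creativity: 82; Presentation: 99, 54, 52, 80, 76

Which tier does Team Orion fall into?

Presentation: drop 52 → average of remaining 4 = 309/4 = 77.25
Weighted total:
  Innovation 62.5 × 0.14 = 8.75
  Craftsmanship 51 × 0.14 = 7.14
  Difficulty 86 × 0.08 = 6.88
  Technical merit 84 × 0.23 = 19.32
  Artistic impression 63 × 0.15 = 9.45
  Execution 63 × 0.12 = 7.56
  Creativity 82 × 0.08 = 6.56
  Presentation 77.25 × 0.06 = 4.635
Sum = 70.295
70.295 is ≥ 69.5 and < 92 → Tier 2

Tier 2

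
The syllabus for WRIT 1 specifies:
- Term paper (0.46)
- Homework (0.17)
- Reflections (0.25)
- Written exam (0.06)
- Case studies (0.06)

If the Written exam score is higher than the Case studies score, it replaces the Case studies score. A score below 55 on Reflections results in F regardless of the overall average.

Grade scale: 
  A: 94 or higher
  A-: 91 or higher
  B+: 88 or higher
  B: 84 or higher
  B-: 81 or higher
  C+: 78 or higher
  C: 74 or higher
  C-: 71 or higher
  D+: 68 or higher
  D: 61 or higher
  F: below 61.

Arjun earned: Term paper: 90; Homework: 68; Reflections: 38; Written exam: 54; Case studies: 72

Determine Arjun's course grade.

Written exam (54) ≤ Case studies (72), so Case studies stays at 72.
Reflections score 38 < 55: minimum not met.
Weighted total:
  Term paper 90 × 0.46 = 41.4
  Homework 68 × 0.17 = 11.56
  Reflections 38 × 0.25 = 9.5
  Written exam 54 × 0.06 = 3.24
  Case studies 72 × 0.06 = 4.32
Sum = 70.02
Because the Reflections minimum was not met, the result is F.

F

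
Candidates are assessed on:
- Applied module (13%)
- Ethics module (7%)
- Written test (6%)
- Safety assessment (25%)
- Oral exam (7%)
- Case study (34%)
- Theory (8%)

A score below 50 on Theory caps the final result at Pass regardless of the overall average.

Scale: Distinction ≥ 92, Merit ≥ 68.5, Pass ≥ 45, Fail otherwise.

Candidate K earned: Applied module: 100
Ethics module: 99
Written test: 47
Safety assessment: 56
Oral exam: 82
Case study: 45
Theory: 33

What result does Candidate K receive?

Pass

Theory score 33 < 50: minimum not met.
Weighted total:
  Applied module 100 × 0.13 = 13
  Ethics module 99 × 0.07 = 6.93
  Written test 47 × 0.06 = 2.82
  Safety assessment 56 × 0.25 = 14
  Oral exam 82 × 0.07 = 5.74
  Case study 45 × 0.34 = 15.3
  Theory 33 × 0.08 = 2.64
Sum = 60.43
60.43 would be Pass; cap at Pass applies → Pass.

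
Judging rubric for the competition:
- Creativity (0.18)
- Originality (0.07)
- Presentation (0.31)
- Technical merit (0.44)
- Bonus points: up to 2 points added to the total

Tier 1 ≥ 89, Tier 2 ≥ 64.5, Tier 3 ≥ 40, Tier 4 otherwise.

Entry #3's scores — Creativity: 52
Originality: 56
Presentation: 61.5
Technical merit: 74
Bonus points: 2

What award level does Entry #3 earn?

Weighted total:
  Creativity 52 × 0.18 = 9.36
  Originality 56 × 0.07 = 3.92
  Presentation 61.5 × 0.31 = 19.065
  Technical merit 74 × 0.44 = 32.56
Sum = 64.905
Bonus points: 64.905 + 2 = 66.905
66.905 is ≥ 64.5 and < 89 → Tier 2

Tier 2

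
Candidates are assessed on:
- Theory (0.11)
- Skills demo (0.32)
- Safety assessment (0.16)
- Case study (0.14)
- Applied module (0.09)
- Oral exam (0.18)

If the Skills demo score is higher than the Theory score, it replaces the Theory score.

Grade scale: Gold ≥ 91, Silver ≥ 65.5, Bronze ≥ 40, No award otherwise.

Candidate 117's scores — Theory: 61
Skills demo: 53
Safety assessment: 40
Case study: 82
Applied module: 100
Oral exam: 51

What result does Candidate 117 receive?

Skills demo (53) ≤ Theory (61), so Theory stays at 61.
Weighted total:
  Theory 61 × 0.11 = 6.71
  Skills demo 53 × 0.32 = 16.96
  Safety assessment 40 × 0.16 = 6.4
  Case study 82 × 0.14 = 11.48
  Applied module 100 × 0.09 = 9
  Oral exam 51 × 0.18 = 9.18
Sum = 59.73
59.73 is ≥ 40 and < 65.5 → Bronze

Bronze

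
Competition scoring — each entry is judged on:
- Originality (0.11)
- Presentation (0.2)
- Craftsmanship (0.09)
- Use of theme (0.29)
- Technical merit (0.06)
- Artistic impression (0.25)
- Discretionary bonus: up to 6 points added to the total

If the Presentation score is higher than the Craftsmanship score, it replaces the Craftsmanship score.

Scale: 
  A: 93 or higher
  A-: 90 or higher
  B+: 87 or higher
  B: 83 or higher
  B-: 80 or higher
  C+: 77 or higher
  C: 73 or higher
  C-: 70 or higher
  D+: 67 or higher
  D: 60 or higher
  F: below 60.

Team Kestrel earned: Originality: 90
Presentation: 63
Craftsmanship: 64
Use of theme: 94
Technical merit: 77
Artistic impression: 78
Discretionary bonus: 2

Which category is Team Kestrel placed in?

B-

Presentation (63) ≤ Craftsmanship (64), so Craftsmanship stays at 64.
Weighted total:
  Originality 90 × 0.11 = 9.9
  Presentation 63 × 0.2 = 12.6
  Craftsmanship 64 × 0.09 = 5.76
  Use of theme 94 × 0.29 = 27.26
  Technical merit 77 × 0.06 = 4.62
  Artistic impression 78 × 0.25 = 19.5
Sum = 79.64
Discretionary bonus: 79.64 + 2 = 81.64
81.64 is ≥ 80 and < 83 → B-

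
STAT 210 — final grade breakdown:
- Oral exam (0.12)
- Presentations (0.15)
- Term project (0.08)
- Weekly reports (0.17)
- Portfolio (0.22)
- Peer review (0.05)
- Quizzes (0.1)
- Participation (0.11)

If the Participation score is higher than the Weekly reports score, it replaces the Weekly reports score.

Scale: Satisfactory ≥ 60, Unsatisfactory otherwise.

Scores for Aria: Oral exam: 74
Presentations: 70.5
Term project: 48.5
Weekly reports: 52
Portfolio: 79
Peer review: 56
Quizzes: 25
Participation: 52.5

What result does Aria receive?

Satisfactory

Participation (52.5) > Weekly reports (52), so Weekly reports counts as 52.5.
Weighted total:
  Oral exam 74 × 0.12 = 8.88
  Presentations 70.5 × 0.15 = 10.575
  Term project 48.5 × 0.08 = 3.88
  Weekly reports 52.5 × 0.17 = 8.925
  Portfolio 79 × 0.22 = 17.38
  Peer review 56 × 0.05 = 2.8
  Quizzes 25 × 0.1 = 2.5
  Participation 52.5 × 0.11 = 5.775
Sum = 60.715
60.715 ≥ 60 → Satisfactory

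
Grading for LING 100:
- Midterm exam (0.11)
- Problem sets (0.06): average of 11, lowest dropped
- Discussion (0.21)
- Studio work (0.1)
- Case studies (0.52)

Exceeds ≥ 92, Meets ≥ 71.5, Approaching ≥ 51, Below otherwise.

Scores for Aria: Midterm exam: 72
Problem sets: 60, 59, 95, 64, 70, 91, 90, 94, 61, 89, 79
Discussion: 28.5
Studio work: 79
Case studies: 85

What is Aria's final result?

Approaching

Problem sets: drop 59 → average of remaining 10 = 793/10 = 79.3
Weighted total:
  Midterm exam 72 × 0.11 = 7.92
  Problem sets 79.3 × 0.06 = 4.758
  Discussion 28.5 × 0.21 = 5.985
  Studio work 79 × 0.1 = 7.9
  Case studies 85 × 0.52 = 44.2
Sum = 70.763
70.763 is ≥ 51 and < 71.5 → Approaching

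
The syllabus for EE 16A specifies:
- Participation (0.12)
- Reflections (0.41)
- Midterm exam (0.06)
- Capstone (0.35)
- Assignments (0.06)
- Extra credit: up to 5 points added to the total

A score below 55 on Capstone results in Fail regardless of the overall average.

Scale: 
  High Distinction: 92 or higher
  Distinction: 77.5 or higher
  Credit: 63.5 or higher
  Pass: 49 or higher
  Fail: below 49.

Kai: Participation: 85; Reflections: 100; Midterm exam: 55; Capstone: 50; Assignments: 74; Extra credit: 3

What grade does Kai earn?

Fail

Capstone score 50 < 55: minimum not met.
Weighted total:
  Participation 85 × 0.12 = 10.2
  Reflections 100 × 0.41 = 41
  Midterm exam 55 × 0.06 = 3.3
  Capstone 50 × 0.35 = 17.5
  Assignments 74 × 0.06 = 4.44
Sum = 76.44
Extra credit: 76.44 + 3 = 79.44
Because the Capstone minimum was not met, the result is Fail.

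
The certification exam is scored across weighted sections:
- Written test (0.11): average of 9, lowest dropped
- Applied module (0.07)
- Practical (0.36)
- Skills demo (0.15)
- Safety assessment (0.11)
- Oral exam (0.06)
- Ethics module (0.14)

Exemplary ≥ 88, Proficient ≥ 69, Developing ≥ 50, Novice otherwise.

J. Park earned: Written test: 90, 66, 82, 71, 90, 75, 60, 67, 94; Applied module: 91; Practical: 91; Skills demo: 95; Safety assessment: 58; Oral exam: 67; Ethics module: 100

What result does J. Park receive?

Proficient

Written test: drop 60 → average of remaining 8 = 635/8 = 79.375
Weighted total:
  Written test 79.375 × 0.11 = 8.73125
  Applied module 91 × 0.07 = 6.37
  Practical 91 × 0.36 = 32.76
  Skills demo 95 × 0.15 = 14.25
  Safety assessment 58 × 0.11 = 6.38
  Oral exam 67 × 0.06 = 4.02
  Ethics module 100 × 0.14 = 14
Sum = 86.51125
86.51125 is ≥ 69 and < 88 → Proficient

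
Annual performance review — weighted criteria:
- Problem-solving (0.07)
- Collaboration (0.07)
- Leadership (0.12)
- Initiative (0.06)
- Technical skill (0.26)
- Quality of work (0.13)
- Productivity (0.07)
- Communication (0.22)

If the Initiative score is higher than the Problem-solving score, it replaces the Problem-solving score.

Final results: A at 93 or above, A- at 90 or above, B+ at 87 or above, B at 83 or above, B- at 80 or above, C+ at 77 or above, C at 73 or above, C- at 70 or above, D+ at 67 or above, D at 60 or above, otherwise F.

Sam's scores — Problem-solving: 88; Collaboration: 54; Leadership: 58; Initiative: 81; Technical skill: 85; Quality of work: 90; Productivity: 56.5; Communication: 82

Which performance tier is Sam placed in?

C+

Initiative (81) ≤ Problem-solving (88), so Problem-solving stays at 88.
Weighted total:
  Problem-solving 88 × 0.07 = 6.16
  Collaboration 54 × 0.07 = 3.78
  Leadership 58 × 0.12 = 6.96
  Initiative 81 × 0.06 = 4.86
  Technical skill 85 × 0.26 = 22.1
  Quality of work 90 × 0.13 = 11.7
  Productivity 56.5 × 0.07 = 3.955
  Communication 82 × 0.22 = 18.04
Sum = 77.555
77.555 is ≥ 77 and < 80 → C+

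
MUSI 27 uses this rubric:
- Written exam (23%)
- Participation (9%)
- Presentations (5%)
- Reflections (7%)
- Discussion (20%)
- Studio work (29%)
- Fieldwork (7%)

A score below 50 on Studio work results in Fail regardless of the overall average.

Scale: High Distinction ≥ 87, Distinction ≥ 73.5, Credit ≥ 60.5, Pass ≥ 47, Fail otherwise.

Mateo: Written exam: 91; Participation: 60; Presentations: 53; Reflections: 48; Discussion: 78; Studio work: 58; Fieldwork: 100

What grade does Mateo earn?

Studio work score 58 ≥ 50: minimum met.
Weighted total:
  Written exam 91 × 0.23 = 20.93
  Participation 60 × 0.09 = 5.4
  Presentations 53 × 0.05 = 2.65
  Reflections 48 × 0.07 = 3.36
  Discussion 78 × 0.2 = 15.6
  Studio work 58 × 0.29 = 16.82
  Fieldwork 100 × 0.07 = 7
Sum = 71.76
71.76 is ≥ 60.5 and < 73.5 → Credit

Credit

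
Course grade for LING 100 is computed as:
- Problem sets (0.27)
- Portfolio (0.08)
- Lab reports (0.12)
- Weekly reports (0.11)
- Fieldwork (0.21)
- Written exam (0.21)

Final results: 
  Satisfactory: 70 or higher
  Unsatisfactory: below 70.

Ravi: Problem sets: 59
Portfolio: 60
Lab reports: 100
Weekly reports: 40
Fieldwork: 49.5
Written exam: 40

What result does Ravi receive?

Unsatisfactory

Weighted total:
  Problem sets 59 × 0.27 = 15.93
  Portfolio 60 × 0.08 = 4.8
  Lab reports 100 × 0.12 = 12
  Weekly reports 40 × 0.11 = 4.4
  Fieldwork 49.5 × 0.21 = 10.395
  Written exam 40 × 0.21 = 8.4
Sum = 55.925
55.925 < 70 → Unsatisfactory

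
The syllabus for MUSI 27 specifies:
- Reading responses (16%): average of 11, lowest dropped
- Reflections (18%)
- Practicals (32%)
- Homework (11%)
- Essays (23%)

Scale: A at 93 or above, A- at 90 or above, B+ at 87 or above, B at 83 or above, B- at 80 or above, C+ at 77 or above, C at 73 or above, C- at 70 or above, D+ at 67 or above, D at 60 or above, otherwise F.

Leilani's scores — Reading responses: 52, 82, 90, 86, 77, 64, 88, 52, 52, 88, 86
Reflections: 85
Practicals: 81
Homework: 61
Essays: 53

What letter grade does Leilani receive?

C-

Reading responses: drop 52 → average of remaining 10 = 765/10 = 76.5
Weighted total:
  Reading responses 76.5 × 0.16 = 12.24
  Reflections 85 × 0.18 = 15.3
  Practicals 81 × 0.32 = 25.92
  Homework 61 × 0.11 = 6.71
  Essays 53 × 0.23 = 12.19
Sum = 72.36
72.36 is ≥ 70 and < 73 → C-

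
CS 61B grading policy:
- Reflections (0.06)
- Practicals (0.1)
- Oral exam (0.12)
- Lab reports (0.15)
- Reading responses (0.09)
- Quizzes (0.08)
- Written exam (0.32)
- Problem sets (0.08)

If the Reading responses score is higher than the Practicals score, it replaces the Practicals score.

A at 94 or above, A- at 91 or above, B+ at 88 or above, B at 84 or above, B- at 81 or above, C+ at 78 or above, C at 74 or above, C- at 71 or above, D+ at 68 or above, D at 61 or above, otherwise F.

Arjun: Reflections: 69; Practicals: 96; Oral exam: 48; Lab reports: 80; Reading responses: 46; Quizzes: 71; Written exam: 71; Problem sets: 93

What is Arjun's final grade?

C-

Reading responses (46) ≤ Practicals (96), so Practicals stays at 96.
Weighted total:
  Reflections 69 × 0.06 = 4.14
  Practicals 96 × 0.1 = 9.6
  Oral exam 48 × 0.12 = 5.76
  Lab reports 80 × 0.15 = 12
  Reading responses 46 × 0.09 = 4.14
  Quizzes 71 × 0.08 = 5.68
  Written exam 71 × 0.32 = 22.72
  Problem sets 93 × 0.08 = 7.44
Sum = 71.48
71.48 is ≥ 71 and < 74 → C-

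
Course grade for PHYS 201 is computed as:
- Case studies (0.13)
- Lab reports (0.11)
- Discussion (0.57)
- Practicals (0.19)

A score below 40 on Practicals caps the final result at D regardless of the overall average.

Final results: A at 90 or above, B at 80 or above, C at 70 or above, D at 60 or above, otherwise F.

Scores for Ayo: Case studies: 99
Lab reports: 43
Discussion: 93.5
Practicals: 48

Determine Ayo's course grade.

B

Practicals score 48 ≥ 40: minimum met.
Weighted total:
  Case studies 99 × 0.13 = 12.87
  Lab reports 43 × 0.11 = 4.73
  Discussion 93.5 × 0.57 = 53.295
  Practicals 48 × 0.19 = 9.12
Sum = 80.015
80.015 is ≥ 80 and < 90 → B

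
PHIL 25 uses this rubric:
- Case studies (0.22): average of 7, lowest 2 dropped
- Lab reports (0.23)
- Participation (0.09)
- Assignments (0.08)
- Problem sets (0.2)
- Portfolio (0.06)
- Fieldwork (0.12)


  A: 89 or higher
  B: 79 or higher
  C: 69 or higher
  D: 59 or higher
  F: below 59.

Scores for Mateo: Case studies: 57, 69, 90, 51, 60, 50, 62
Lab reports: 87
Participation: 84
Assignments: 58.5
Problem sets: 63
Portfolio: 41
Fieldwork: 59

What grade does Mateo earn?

Case studies: drop 50, 51 → average of remaining 5 = 338/5 = 67.6
Weighted total:
  Case studies 67.6 × 0.22 = 14.872
  Lab reports 87 × 0.23 = 20.01
  Participation 84 × 0.09 = 7.56
  Assignments 58.5 × 0.08 = 4.68
  Problem sets 63 × 0.2 = 12.6
  Portfolio 41 × 0.06 = 2.46
  Fieldwork 59 × 0.12 = 7.08
Sum = 69.262
69.262 is ≥ 69 and < 79 → C

C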